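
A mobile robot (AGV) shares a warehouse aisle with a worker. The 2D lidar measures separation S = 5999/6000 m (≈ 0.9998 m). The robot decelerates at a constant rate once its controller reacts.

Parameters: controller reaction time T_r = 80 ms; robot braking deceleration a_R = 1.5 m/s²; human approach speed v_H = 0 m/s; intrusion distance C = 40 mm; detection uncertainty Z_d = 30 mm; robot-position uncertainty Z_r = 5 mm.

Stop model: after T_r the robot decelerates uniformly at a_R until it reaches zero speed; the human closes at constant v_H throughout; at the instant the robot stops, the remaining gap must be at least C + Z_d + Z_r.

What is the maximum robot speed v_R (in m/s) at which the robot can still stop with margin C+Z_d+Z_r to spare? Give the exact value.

at the boundary: (1/3)·v² + (2/25)·v + (-5549/6000) = 0
  disc = (2/25)² − 4·(1/3)·(-5549/6000) = 27889/22500 ; √disc = 167/150
  v_R = (−(2/25) + 167/150) / (2·(1/3)) = 31/20 m/s
check:
stop time T_s = (31/20)/(3/2) = 1.0333 s
robot covers v_R·T_r = 1.5500·0.0800 = 0.1240 m before braking
robot under decel: 1.5500²/(2·1.5000) = 0.8008 m
human closes 0.0000·1.1133 = 0.0000 m
C+Z_d+Z_r = 0.0400+0.0300+0.0050 = 0.0750 m
sum ≈ 0.1240+0.8008+0.0000+0.0750 ≈ 0.9998 m = S ✓

v_R_max = 31/20 m/s = 1.5500 m/s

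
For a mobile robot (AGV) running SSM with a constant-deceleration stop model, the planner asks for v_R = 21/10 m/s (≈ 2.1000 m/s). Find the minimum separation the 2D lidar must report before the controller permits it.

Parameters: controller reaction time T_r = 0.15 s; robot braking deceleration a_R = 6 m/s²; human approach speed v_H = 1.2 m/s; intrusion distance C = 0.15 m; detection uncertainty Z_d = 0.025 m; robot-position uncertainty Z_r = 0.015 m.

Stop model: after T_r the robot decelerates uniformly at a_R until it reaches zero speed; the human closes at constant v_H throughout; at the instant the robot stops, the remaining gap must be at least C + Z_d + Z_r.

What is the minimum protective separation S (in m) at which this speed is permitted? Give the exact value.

braking lasts T_s = (21/10)/6 = 0.3500 s
robot covers v_R·T_r = 2.1000·0.1500 = 0.3150 m before braking
robot covers 2.1000·0.3500 − ½·6.0000·0.3500² = 0.3675 m while stopping
human closes 1.2000·0.5000 = 0.6000 m
margins: 0.1500+0.0250+0.0150 = 0.1900 m
S_min ≈ 0.3150+0.3675+0.6000+0.1900  ⇒  S_min = 589/400 m

S_min = 589/400 m = 1.4725 m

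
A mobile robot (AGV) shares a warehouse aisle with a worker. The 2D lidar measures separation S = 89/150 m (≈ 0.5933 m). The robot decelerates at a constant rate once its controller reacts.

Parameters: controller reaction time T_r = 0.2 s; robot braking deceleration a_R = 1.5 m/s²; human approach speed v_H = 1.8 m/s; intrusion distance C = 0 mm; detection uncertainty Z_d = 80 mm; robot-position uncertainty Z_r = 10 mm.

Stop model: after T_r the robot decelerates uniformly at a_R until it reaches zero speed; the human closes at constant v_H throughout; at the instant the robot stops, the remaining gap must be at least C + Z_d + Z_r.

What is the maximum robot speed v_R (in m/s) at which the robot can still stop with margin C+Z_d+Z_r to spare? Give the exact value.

v_R_max = 1/10 m/s = 0.1000 m/s

at the boundary: (1/3)·v² + (7/5)·v + (-43/300) = 0
  disc = (7/5)² − 4·(1/3)·(-43/300) = 484/225 ; √disc = 22/15
  v_R = (−(7/5) + 22/15) / (2·(1/3)) = 1/10 m/s
check:
T_s = v_R/a_R = (1/10)/(3/2) = 0.0667 s
reaction-phase robot travel = 0.1000·0.2000 = 0.0200 m
robot covers 0.1000·0.0667 − ½·1.5000·0.0667² = 0.0033 m while stopping
human over T_r+T_s: 1.8000·(0.2000+0.0667) = 0.4800 m
margins: 0.0000+0.0800+0.0100 = 0.0900 m
sum ≈ 0.0200+0.0033+0.4800+0.0900 ≈ 0.5933 m = S ✓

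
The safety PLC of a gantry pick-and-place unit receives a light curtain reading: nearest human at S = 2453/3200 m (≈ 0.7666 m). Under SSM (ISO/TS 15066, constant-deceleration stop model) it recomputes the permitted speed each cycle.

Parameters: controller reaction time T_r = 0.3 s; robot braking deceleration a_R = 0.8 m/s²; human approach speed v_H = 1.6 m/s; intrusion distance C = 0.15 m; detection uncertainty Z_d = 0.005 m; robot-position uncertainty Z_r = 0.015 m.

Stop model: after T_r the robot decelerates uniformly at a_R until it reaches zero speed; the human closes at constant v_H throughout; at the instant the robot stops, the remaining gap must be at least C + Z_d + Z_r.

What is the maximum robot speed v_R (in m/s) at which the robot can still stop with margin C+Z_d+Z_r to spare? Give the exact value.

v_R_max = 1/20 m/s = 0.0500 m/s

quadratic (5/8)·v² + (23/10)·v + (-373/3200) = 0
  disc = (23/10)² − 4·(5/8)·(-373/3200) = 35721/6400 ; √disc = 189/80
  v_R = (−(23/10) + 189/80) / (2·(5/8)) = 1/20 m/s
check:
braking lasts T_s = (1/20)/(4/5) = 0.0625 s
robot covers v_R·T_r = 0.0500·0.3000 = 0.0150 m before braking
robot under decel: 0.0500²/(2·0.8000) = 0.0016 m
person approaches 1.6000·(0.3000+0.0625) = 0.5800 m
C+Z_d+Z_r = 0.1500+0.0050+0.0150 = 0.1700 m
sum ≈ 0.0150+0.0016+0.5800+0.1700 ≈ 0.7666 m = S ✓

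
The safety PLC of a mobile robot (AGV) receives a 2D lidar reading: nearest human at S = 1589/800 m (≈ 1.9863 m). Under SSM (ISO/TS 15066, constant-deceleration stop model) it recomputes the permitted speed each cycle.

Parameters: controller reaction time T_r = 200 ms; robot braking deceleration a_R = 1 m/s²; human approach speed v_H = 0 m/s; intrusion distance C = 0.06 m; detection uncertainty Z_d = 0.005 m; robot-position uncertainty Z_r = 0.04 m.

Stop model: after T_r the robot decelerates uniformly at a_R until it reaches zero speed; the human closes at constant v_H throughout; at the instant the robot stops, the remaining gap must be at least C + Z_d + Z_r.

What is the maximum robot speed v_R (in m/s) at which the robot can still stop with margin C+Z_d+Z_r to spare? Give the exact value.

quadratic (1/2)·v² + (1/5)·v + (-301/160) = 0
  disc = (1/5)² − 4·(1/2)·(-301/160) = 1521/400 ; √disc = 39/20
  v_R = (−(1/5) + 39/20) / (2·(1/2)) = 7/4 m/s
check:
T_s = v_R/a_R = (7/4)/1 = 1.7500 s
robot covers v_R·T_r = 1.7500·0.2000 = 0.3500 m before braking
robot under decel: 1.7500²/(2·1.0000) = 1.5312 m
human closes 0.0000·1.9500 = 0.0000 m
C+Z_d+Z_r = 0.0600+0.0050+0.0400 = 0.1050 m
sum ≈ 0.3500+1.5312+0.0000+0.1050 ≈ 1.9863 m = S ✓

v_R_max = 7/4 m/s = 1.7500 m/s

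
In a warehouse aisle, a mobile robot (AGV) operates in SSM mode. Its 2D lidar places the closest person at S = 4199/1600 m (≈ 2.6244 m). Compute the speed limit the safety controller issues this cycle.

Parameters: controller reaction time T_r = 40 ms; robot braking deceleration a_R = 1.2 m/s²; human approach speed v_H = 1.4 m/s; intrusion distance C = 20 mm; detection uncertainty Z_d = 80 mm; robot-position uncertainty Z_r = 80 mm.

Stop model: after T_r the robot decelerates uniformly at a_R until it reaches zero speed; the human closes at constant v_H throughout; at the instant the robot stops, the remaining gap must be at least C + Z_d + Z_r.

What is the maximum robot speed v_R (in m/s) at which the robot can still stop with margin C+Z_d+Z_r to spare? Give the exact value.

v_R_max = 27/20 m/s = 1.3500 m/s

collect terms ⇒ (5/12)·v_R² + (181/150)·v_R + (-19107/8000) = 0
  disc = (181/150)² − 4·(5/12)·(-19107/8000) = 1957201/360000 ; √disc = 1399/600
  v_R = (−(181/150) + 1399/600) / (2·(5/12)) = 27/20 m/s
check:
stop time T_s = (27/20)/(6/5) = 1.1250 s
robot covers v_R·T_r = 1.3500·0.0400 = 0.0540 m before braking
robot under decel: 1.3500²/(2·1.2000) = 0.7594 m
human over T_r+T_s: 1.4000·(0.0400+1.1250) = 1.6310 m
C+Z_d+Z_r = 0.0200+0.0800+0.0800 = 0.1800 m
sum ≈ 0.0540+0.7594+1.6310+0.1800 ≈ 2.6244 m = S ✓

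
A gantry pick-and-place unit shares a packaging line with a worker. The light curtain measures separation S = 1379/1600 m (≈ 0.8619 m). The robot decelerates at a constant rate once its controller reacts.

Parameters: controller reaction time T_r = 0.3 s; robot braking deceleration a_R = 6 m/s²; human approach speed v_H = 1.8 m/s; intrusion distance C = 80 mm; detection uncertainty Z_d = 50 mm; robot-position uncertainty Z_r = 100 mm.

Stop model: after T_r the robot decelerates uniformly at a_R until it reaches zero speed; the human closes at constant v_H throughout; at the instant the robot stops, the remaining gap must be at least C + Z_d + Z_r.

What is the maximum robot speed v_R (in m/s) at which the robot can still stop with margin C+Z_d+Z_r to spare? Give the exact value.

at the boundary: (1/12)·v² + (3/5)·v + (-147/1600) = 0
  disc = (3/5)² − 4·(1/12)·(-147/1600) = 25/64 ; √disc = 5/8
  v_R = (−(3/5) + 5/8) / (2·(1/12)) = 3/20 m/s
check:
stop time T_s = (3/20)/6 = 0.0250 s
robot covers v_R·T_r = 0.1500·0.3000 = 0.0450 m before braking
braking distance = 0.1500²/(2·6.0000) = 0.0019 m
human over T_r+T_s: 1.8000·(0.3000+0.0250) = 0.5850 m
residual clearance needed = 0.0800+0.0500+0.1000 = 0.2300 m
sum ≈ 0.0450+0.0019+0.5850+0.2300 ≈ 0.8619 m = S ✓

v_R_max = 3/20 m/s = 0.1500 m/s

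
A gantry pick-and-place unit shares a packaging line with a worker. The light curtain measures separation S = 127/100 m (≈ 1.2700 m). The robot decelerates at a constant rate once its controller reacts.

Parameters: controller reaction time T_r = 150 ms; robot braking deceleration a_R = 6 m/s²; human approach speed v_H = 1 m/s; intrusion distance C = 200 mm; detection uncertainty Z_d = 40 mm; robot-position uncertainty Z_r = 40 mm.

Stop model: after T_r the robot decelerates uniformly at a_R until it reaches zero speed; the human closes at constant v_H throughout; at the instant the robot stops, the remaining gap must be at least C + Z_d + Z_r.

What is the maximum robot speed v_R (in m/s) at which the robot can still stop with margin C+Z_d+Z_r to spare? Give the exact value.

at the boundary: (1/12)·v² + (19/60)·v + (-21/25) = 0
  disc = (19/60)² − 4·(1/12)·(-21/25) = 1369/3600 ; √disc = 37/60
  v_R = (−(19/60) + 37/60) / (2·(1/12)) = 9/5 m/s
check:
T_s = v_R/a_R = (9/5)/6 = 0.3000 s
robot covers v_R·T_r = 1.8000·0.1500 = 0.2700 m before braking
robot under decel: 1.8000²/(2·6.0000) = 0.2700 m
human closes 1.0000·0.4500 = 0.4500 m
C+Z_d+Z_r = 0.2000+0.0400+0.0400 = 0.2800 m
sum ≈ 0.2700+0.2700+0.4500+0.2800 ≈ 1.2700 m = S ✓

v_R_max = 9/5 m/s = 1.8000 m/s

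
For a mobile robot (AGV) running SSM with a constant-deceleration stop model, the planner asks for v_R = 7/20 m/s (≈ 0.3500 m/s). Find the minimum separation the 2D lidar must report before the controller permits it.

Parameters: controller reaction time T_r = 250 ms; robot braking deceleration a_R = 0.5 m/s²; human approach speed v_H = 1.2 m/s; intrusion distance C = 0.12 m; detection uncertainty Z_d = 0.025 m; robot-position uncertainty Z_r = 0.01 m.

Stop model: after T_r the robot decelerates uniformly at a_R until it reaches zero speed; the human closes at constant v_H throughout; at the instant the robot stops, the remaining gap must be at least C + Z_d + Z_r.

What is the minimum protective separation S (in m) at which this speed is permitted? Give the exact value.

T_s = v_R/a_R = (7/20)/(1/2) = 0.7000 s
reaction-phase robot travel = 0.3500·0.2500 = 0.0875 m
robot covers 0.3500·0.7000 − ½·0.5000·0.7000² = 0.1225 m while stopping
human over T_r+T_s: 1.2000·(0.2500+0.7000) = 1.1400 m
residual clearance needed = 0.1200+0.0250+0.0100 = 0.1550 m
S_min ≈ 0.0875+0.1225+1.1400+0.1550  ⇒  S_min = 301/200 m

S_min = 301/200 m = 1.5050 m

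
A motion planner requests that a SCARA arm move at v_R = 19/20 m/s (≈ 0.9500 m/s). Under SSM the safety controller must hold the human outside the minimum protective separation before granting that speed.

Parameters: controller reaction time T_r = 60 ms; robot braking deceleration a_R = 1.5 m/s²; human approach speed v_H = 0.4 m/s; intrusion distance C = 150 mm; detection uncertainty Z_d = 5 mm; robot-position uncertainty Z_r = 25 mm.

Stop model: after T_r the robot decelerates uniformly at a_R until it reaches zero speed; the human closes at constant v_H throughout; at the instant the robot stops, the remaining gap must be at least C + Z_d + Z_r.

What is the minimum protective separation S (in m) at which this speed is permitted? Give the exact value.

S_min = 4891/6000 m = 0.8152 m

braking lasts T_s = (19/20)/(3/2) = 0.6333 s
robot in T_r: 0.9500·0.0600 = 0.0570 m
robot under decel: 0.9500²/(2·1.5000) = 0.3008 m
human over T_r+T_s: 0.4000·(0.0600+0.6333) = 0.2773 m
margins: 0.1500+0.0050+0.0250 = 0.1800 m
S_min ≈ 0.0570+0.3008+0.2773+0.1800  ⇒  S_min = 4891/6000 m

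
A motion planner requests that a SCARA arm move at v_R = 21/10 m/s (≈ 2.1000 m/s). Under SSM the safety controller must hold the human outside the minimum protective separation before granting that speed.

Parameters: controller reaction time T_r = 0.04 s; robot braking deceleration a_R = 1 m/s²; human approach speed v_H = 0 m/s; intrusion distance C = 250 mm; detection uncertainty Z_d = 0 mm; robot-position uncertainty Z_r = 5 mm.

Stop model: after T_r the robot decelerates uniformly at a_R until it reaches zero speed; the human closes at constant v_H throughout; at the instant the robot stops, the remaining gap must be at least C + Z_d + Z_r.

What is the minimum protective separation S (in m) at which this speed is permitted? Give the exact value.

stop time T_s = (21/10)/1 = 2.1000 s
reaction-phase robot travel = 2.1000·0.0400 = 0.0840 m
robot under decel: 2.1000²/(2·1.0000) = 2.2050 m
human closes 0.0000·2.1400 = 0.0000 m
margins: 0.2500+0.0000+0.0050 = 0.2550 m
S_min ≈ 0.0840+2.2050+0.0000+0.2550  ⇒  S_min = 318/125 m

S_min = 318/125 m = 2.5440 m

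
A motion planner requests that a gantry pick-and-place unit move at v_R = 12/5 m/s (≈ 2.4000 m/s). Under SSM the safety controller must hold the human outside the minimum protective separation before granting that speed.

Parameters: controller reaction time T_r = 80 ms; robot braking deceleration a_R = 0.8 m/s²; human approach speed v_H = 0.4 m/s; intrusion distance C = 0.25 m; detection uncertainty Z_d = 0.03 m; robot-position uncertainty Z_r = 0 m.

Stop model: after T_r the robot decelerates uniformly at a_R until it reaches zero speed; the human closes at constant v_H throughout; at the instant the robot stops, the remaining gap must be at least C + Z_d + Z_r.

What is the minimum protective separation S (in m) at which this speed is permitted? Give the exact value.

T_s = v_R/a_R = (12/5)/(4/5) = 3.0000 s
robot in T_r: 2.4000·0.0800 = 0.1920 m
braking distance = 2.4000²/(2·0.8000) = 3.6000 m
human over T_r+T_s: 0.4000·(0.0800+3.0000) = 1.2320 m
margins: 0.2500+0.0300+0.0000 = 0.2800 m
S_min ≈ 0.1920+3.6000+1.2320+0.2800  ⇒  S_min = 663/125 m

S_min = 663/125 m = 5.3040 m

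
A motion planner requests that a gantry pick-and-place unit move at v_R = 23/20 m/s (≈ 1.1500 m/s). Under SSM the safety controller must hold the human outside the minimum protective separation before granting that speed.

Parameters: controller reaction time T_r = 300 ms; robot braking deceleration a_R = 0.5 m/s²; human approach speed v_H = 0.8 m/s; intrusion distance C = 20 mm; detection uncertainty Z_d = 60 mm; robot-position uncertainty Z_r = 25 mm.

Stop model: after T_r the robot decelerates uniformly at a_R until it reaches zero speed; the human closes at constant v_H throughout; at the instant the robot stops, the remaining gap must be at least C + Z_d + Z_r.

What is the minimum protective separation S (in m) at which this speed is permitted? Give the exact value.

braking lasts T_s = (23/20)/(1/2) = 2.3000 s
reaction-phase robot travel = 1.1500·0.3000 = 0.3450 m
robot covers 1.1500·2.3000 − ½·0.5000·2.3000² = 1.3225 m while stopping
human closes 0.8000·2.6000 = 2.0800 m
margins: 0.0200+0.0600+0.0250 = 0.1050 m
S_min ≈ 0.3450+1.3225+2.0800+0.1050  ⇒  S_min = 1541/400 m

S_min = 1541/400 m = 3.8525 m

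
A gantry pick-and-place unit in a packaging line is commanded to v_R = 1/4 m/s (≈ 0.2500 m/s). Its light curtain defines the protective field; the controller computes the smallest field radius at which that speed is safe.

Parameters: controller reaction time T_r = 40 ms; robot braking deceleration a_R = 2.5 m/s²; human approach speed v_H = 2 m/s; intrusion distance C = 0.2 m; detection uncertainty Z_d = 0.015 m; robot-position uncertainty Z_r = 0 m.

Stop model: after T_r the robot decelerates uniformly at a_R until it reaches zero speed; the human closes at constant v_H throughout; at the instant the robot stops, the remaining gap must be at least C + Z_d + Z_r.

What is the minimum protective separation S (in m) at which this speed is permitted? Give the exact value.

S_min = 207/400 m = 0.5175 m

braking lasts T_s = (1/4)/(5/2) = 0.1000 s
robot covers v_R·T_r = 0.2500·0.0400 = 0.0100 m before braking
robot under decel: 0.2500²/(2·2.5000) = 0.0125 m
human over T_r+T_s: 2.0000·(0.0400+0.1000) = 0.2800 m
margins: 0.2000+0.0150+0.0000 = 0.2150 m
S_min ≈ 0.0100+0.0125+0.2800+0.2150  ⇒  S_min = 207/400 m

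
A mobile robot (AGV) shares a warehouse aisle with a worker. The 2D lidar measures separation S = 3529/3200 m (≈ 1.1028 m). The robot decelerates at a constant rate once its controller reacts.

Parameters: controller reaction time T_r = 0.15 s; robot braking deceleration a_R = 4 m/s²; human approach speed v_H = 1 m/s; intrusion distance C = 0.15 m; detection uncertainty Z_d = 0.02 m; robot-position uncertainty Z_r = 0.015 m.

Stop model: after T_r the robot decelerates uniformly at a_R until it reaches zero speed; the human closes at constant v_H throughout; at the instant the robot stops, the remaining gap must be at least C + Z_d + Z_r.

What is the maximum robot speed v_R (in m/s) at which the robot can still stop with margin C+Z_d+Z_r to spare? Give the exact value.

v_R_max = 27/20 m/s = 1.3500 m/s

quadratic (1/8)·v² + (2/5)·v + (-2457/3200) = 0
  disc = (2/5)² − 4·(1/8)·(-2457/3200) = 3481/6400 ; √disc = 59/80
  v_R = (−(2/5) + 59/80) / (2·(1/8)) = 27/20 m/s
check:
T_s = v_R/a_R = (27/20)/4 = 0.3375 s
robot in T_r: 1.3500·0.1500 = 0.2025 m
robot covers 1.3500·0.3375 − ½·4.0000·0.3375² = 0.2278 m while stopping
human closes 1.0000·0.4875 = 0.4875 m
margins: 0.1500+0.0200+0.0150 = 0.1850 m
sum ≈ 0.2025+0.2278+0.4875+0.1850 ≈ 1.1028 m = S ✓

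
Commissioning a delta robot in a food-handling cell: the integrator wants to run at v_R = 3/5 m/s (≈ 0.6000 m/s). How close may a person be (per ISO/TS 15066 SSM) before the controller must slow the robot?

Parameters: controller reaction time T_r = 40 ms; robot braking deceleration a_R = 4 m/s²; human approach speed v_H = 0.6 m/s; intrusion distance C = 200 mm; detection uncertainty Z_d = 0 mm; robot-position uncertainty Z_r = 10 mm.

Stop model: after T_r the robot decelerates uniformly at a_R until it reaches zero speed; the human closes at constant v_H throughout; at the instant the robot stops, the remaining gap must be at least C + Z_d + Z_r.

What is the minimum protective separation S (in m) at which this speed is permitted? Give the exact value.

T_s = v_R/a_R = (3/5)/4 = 0.1500 s
robot in T_r: 0.6000·0.0400 = 0.0240 m
robot under decel: 0.6000²/(2·4.0000) = 0.0450 m
person approaches 0.6000·(0.0400+0.1500) = 0.1140 m
C+Z_d+Z_r = 0.2000+0.0000+0.0100 = 0.2100 m
S_min ≈ 0.0240+0.0450+0.1140+0.2100  ⇒  S_min = 393/1000 m

S_min = 393/1000 m = 0.3930 m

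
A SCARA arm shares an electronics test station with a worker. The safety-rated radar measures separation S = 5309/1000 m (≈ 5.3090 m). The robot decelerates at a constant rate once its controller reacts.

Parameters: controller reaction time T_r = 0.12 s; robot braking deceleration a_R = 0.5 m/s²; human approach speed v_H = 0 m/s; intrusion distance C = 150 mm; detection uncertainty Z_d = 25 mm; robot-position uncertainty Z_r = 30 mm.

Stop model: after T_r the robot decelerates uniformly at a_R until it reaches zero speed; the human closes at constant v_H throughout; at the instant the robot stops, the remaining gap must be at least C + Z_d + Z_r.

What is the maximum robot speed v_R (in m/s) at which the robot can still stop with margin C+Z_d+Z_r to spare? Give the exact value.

v_R_max = 11/5 m/s = 2.2000 m/s

quadratic (1)·v² + (3/25)·v + (-638/125) = 0
  disc = (3/25)² − 4·(1)·(-638/125) = 12769/625 ; √disc = 113/25
  v_R = (−(3/25) + 113/25) / (2·(1)) = 11/5 m/s
check:
T_s = v_R/a_R = (11/5)/(1/2) = 4.4000 s
robot in T_r: 2.2000·0.1200 = 0.2640 m
robot covers 2.2000·4.4000 − ½·0.5000·4.4000² = 4.8400 m while stopping
human over T_r+T_s: 0.0000·(0.1200+4.4000) = 0.0000 m
residual clearance needed = 0.1500+0.0250+0.0300 = 0.2050 m
sum ≈ 0.2640+4.8400+0.0000+0.2050 ≈ 5.3090 m = S ✓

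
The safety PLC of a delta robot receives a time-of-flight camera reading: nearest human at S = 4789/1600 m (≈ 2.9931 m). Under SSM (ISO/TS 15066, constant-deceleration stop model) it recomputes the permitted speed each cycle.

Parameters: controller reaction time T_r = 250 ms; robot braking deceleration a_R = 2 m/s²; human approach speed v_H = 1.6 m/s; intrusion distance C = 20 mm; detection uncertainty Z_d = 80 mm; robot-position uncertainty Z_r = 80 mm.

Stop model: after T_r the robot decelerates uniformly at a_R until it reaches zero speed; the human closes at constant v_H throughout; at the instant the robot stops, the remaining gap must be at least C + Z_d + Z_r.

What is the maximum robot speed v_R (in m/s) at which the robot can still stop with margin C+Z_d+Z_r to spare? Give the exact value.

quadratic (1/4)·v² + (21/20)·v + (-3861/1600) = 0
  disc = (21/20)² − 4·(1/4)·(-3861/1600) = 225/64 ; √disc = 15/8
  v_R = (−(21/20) + 15/8) / (2·(1/4)) = 33/20 m/s
check:
braking lasts T_s = (33/20)/2 = 0.8250 s
reaction-phase robot travel = 1.6500·0.2500 = 0.4125 m
robot covers 1.6500·0.8250 − ½·2.0000·0.8250² = 0.6806 m while stopping
person approaches 1.6000·(0.2500+0.8250) = 1.7200 m
C+Z_d+Z_r = 0.0200+0.0800+0.0800 = 0.1800 m
sum ≈ 0.4125+0.6806+1.7200+0.1800 ≈ 2.9931 m = S ✓

v_R_max = 33/20 m/s = 1.6500 m/s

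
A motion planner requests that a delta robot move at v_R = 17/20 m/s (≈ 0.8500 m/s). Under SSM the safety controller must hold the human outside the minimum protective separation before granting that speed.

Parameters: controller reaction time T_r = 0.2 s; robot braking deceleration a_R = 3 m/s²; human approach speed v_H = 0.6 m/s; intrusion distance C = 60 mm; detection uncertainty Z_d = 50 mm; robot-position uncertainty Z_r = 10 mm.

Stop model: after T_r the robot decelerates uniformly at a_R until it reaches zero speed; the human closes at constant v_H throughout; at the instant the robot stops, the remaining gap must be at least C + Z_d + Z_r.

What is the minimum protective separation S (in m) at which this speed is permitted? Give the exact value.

S_min = 1681/2400 m = 0.7004 m

braking lasts T_s = (17/20)/3 = 0.2833 s
reaction-phase robot travel = 0.8500·0.2000 = 0.1700 m
robot covers 0.8500·0.2833 − ½·3.0000·0.2833² = 0.1204 m while stopping
human closes 0.6000·0.4833 = 0.2900 m
residual clearance needed = 0.0600+0.0500+0.0100 = 0.1200 m
S_min ≈ 0.1700+0.1204+0.2900+0.1200  ⇒  S_min = 1681/2400 m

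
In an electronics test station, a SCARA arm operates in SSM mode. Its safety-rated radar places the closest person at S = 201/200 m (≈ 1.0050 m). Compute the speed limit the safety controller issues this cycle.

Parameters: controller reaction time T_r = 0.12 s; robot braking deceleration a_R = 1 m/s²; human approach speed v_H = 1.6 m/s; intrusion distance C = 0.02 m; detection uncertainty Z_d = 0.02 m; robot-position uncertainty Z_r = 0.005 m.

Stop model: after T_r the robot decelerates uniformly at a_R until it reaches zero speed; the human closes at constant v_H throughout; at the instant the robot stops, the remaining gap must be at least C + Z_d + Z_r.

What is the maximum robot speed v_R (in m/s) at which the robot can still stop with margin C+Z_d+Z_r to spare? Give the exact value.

v_R_max = 2/5 m/s = 0.4000 m/s

quadratic (1/2)·v² + (43/25)·v + (-96/125) = 0
  disc = (43/25)² − 4·(1/2)·(-96/125) = 2809/625 ; √disc = 53/25
  v_R = (−(43/25) + 53/25) / (2·(1/2)) = 2/5 m/s
check:
stop time T_s = (2/5)/1 = 0.4000 s
robot in T_r: 0.4000·0.1200 = 0.0480 m
braking distance = 0.4000²/(2·1.0000) = 0.0800 m
human closes 1.6000·0.5200 = 0.8320 m
residual clearance needed = 0.0200+0.0200+0.0050 = 0.0450 m
sum ≈ 0.0480+0.0800+0.8320+0.0450 ≈ 1.0050 m = S ✓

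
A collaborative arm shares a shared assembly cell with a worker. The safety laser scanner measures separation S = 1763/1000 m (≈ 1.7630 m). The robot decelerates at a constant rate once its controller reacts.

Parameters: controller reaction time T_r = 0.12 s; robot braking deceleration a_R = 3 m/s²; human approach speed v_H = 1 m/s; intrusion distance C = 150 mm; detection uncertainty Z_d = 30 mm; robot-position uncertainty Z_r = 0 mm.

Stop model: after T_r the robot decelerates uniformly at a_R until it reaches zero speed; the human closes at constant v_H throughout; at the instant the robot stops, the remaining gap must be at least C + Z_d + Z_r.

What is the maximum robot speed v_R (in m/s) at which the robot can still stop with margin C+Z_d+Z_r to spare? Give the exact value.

v_R_max = 19/10 m/s = 1.9000 m/s

at the boundary: (1/6)·v² + (34/75)·v + (-1463/1000) = 0
  disc = (34/75)² − 4·(1/6)·(-1463/1000) = 26569/22500 ; √disc = 163/150
  v_R = (−(34/75) + 163/150) / (2·(1/6)) = 19/10 m/s
check:
stop time T_s = (19/10)/3 = 0.6333 s
robot covers v_R·T_r = 1.9000·0.1200 = 0.2280 m before braking
robot under decel: 1.9000²/(2·3.0000) = 0.6017 m
person approaches 1.0000·(0.1200+0.6333) = 0.7533 m
residual clearance needed = 0.1500+0.0300+0.0000 = 0.1800 m
sum ≈ 0.2280+0.6017+0.7533+0.1800 ≈ 1.7630 m = S ✓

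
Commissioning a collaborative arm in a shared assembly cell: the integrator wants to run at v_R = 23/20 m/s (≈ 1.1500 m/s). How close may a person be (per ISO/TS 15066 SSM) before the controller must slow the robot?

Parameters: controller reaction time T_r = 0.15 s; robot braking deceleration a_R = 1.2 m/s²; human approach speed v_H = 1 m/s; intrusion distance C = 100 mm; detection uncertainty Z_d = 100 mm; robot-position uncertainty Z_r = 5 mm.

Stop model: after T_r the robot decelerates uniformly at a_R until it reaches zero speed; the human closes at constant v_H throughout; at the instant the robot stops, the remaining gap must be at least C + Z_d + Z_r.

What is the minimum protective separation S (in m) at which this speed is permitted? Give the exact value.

S_min = 3259/1600 m = 2.0369 m

T_s = v_R/a_R = (23/20)/(6/5) = 0.9583 s
robot in T_r: 1.1500·0.1500 = 0.1725 m
robot under decel: 1.1500²/(2·1.2000) = 0.5510 m
human over T_r+T_s: 1.0000·(0.1500+0.9583) = 1.1083 m
C+Z_d+Z_r = 0.1000+0.1000+0.0050 = 0.2050 m
S_min ≈ 0.1725+0.5510+1.1083+0.2050  ⇒  S_min = 3259/1600 m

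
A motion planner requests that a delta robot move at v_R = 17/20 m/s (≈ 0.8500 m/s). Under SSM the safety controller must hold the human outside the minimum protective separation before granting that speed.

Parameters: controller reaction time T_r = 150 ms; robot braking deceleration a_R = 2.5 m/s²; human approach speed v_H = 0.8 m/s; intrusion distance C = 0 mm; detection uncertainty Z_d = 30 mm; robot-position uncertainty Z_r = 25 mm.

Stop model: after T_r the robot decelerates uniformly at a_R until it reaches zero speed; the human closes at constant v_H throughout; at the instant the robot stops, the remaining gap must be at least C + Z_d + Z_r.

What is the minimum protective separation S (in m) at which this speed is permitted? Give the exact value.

braking lasts T_s = (17/20)/(5/2) = 0.3400 s
robot covers v_R·T_r = 0.8500·0.1500 = 0.1275 m before braking
robot under decel: 0.8500²/(2·2.5000) = 0.1445 m
human over T_r+T_s: 0.8000·(0.1500+0.3400) = 0.3920 m
margins: 0.0000+0.0300+0.0250 = 0.0550 m
S_min ≈ 0.1275+0.1445+0.3920+0.0550  ⇒  S_min = 719/1000 m

S_min = 719/1000 m = 0.7190 m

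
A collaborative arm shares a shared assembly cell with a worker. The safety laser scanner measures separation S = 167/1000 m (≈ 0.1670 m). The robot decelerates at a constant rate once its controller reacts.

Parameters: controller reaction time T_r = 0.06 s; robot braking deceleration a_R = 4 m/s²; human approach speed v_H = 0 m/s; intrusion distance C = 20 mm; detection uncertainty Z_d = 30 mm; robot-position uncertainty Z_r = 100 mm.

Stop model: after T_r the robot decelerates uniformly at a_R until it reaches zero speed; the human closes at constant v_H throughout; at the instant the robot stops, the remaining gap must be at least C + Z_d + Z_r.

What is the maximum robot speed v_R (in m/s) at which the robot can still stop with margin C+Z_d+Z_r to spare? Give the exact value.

collect terms ⇒ (1/8)·v_R² + (3/50)·v_R + (-17/1000) = 0
  disc = (3/50)² − 4·(1/8)·(-17/1000) = 121/10000 ; √disc = 11/100
  v_R = (−(3/50) + 11/100) / (2·(1/8)) = 1/5 m/s
check:
stop time T_s = (1/5)/4 = 0.0500 s
robot in T_r: 0.2000·0.0600 = 0.0120 m
robot under decel: 0.2000²/(2·4.0000) = 0.0050 m
human closes 0.0000·0.1100 = 0.0000 m
residual clearance needed = 0.0200+0.0300+0.1000 = 0.1500 m
sum ≈ 0.0120+0.0050+0.0000+0.1500 ≈ 0.1670 m = S ✓

v_R_max = 1/5 m/s = 0.2000 m/s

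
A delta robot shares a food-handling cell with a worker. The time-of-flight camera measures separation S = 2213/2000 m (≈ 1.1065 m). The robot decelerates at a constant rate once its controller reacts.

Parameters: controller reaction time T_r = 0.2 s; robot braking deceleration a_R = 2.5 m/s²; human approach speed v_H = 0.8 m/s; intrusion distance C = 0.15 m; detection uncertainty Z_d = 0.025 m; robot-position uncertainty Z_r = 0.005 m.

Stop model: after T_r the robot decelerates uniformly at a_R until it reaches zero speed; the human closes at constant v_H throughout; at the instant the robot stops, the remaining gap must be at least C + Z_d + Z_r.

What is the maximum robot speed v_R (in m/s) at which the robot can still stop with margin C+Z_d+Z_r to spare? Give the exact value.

collect terms ⇒ (1/5)·v_R² + (13/25)·v_R + (-1533/2000) = 0
  disc = (13/25)² − 4·(1/5)·(-1533/2000) = 2209/2500 ; √disc = 47/50
  v_R = (−(13/25) + 47/50) / (2·(1/5)) = 21/20 m/s
check:
stop time T_s = (21/20)/(5/2) = 0.4200 s
robot in T_r: 1.0500·0.2000 = 0.2100 m
robot under decel: 1.0500²/(2·2.5000) = 0.2205 m
person approaches 0.8000·(0.2000+0.4200) = 0.4960 m
residual clearance needed = 0.1500+0.0250+0.0050 = 0.1800 m
sum ≈ 0.2100+0.2205+0.4960+0.1800 ≈ 1.1065 m = S ✓

v_R_max = 21/20 m/s = 1.0500 m/s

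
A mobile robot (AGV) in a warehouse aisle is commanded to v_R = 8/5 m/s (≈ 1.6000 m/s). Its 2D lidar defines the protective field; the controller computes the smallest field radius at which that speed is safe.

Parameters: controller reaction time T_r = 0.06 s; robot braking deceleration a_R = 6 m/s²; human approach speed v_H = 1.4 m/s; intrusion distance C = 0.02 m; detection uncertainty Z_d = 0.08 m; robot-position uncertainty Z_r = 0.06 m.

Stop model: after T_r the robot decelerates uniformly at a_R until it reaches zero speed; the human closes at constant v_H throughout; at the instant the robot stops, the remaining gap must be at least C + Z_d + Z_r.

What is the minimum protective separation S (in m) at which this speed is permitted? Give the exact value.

stop time T_s = (8/5)/6 = 0.2667 s
robot covers v_R·T_r = 1.6000·0.0600 = 0.0960 m before braking
robot covers 1.6000·0.2667 − ½·6.0000·0.2667² = 0.2133 m while stopping
human over T_r+T_s: 1.4000·(0.0600+0.2667) = 0.4573 m
C+Z_d+Z_r = 0.0200+0.0800+0.0600 = 0.1600 m
S_min ≈ 0.0960+0.2133+0.4573+0.1600  ⇒  S_min = 139/150 m

S_min = 139/150 m = 0.9267 m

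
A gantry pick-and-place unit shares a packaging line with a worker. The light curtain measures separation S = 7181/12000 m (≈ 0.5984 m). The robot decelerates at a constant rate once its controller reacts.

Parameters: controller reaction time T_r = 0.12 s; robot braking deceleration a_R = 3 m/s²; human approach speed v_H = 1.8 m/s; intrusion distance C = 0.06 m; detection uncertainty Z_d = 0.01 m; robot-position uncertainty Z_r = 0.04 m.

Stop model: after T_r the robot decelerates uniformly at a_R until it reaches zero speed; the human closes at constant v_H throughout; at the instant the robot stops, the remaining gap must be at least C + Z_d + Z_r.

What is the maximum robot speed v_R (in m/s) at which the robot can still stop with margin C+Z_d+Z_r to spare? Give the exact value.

v_R_max = 7/20 m/s = 0.3500 m/s

quadratic (1/6)·v² + (18/25)·v + (-3269/12000) = 0
  disc = (18/25)² − 4·(1/6)·(-3269/12000) = 63001/90000 ; √disc = 251/300
  v_R = (−(18/25) + 251/300) / (2·(1/6)) = 7/20 m/s
check:
T_s = v_R/a_R = (7/20)/3 = 0.1167 s
robot covers v_R·T_r = 0.3500·0.1200 = 0.0420 m before braking
robot covers 0.3500·0.1167 − ½·3.0000·0.1167² = 0.0204 m while stopping
person approaches 1.8000·(0.1200+0.1167) = 0.4260 m
residual clearance needed = 0.0600+0.0100+0.0400 = 0.1100 m
sum ≈ 0.0420+0.0204+0.4260+0.1100 ≈ 0.5984 m = S ✓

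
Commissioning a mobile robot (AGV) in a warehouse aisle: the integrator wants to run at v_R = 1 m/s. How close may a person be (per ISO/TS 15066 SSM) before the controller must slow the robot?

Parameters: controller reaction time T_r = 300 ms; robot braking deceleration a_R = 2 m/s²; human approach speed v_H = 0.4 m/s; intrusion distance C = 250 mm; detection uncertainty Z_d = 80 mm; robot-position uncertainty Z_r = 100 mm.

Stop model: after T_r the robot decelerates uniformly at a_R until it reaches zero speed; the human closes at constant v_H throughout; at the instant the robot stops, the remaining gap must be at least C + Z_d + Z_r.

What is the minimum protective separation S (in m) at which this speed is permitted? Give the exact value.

S_min = 13/10 m = 1.3000 m

braking lasts T_s = 1/2 = 0.5000 s
robot covers v_R·T_r = 1.0000·0.3000 = 0.3000 m before braking
robot under decel: 1.0000²/(2·2.0000) = 0.2500 m
human over T_r+T_s: 0.4000·(0.3000+0.5000) = 0.3200 m
residual clearance needed = 0.2500+0.0800+0.1000 = 0.4300 m
S_min ≈ 0.3000+0.2500+0.3200+0.4300  ⇒  S_min = 13/10 m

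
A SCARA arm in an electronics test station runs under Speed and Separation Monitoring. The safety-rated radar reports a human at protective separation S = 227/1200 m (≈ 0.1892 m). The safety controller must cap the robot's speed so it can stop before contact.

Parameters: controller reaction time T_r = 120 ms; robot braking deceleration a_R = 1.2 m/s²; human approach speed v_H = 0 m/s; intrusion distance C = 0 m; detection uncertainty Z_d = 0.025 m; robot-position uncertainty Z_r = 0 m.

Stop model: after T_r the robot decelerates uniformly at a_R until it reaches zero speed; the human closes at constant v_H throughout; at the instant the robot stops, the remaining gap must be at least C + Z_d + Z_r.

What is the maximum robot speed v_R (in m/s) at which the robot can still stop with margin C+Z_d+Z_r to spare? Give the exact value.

v_R_max = 1/2 m/s = 0.5000 m/s

at the boundary: (5/12)·v² + (3/25)·v + (-197/1200) = 0
  disc = (3/25)² − 4·(5/12)·(-197/1200) = 25921/90000 ; √disc = 161/300
  v_R = (−(3/25) + 161/300) / (2·(5/12)) = 1/2 m/s
check:
stop time T_s = (1/2)/(6/5) = 0.4167 s
robot covers v_R·T_r = 0.5000·0.1200 = 0.0600 m before braking
braking distance = 0.5000²/(2·1.2000) = 0.1042 m
person approaches 0.0000·(0.1200+0.4167) = 0.0000 m
C+Z_d+Z_r = 0.0000+0.0250+0.0000 = 0.0250 m
sum ≈ 0.0600+0.1042+0.0000+0.0250 ≈ 0.1892 m = S ✓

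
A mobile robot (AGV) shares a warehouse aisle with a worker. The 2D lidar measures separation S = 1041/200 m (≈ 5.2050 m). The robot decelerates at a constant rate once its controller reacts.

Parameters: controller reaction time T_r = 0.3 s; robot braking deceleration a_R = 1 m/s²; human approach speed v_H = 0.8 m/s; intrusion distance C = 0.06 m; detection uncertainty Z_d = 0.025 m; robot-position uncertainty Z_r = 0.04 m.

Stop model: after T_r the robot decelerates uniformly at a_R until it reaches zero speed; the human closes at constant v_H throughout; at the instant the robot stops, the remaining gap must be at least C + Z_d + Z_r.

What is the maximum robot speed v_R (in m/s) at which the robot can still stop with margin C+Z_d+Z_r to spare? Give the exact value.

collect terms ⇒ (1/2)·v_R² + (11/10)·v_R + (-121/25) = 0
  disc = (11/10)² − 4·(1/2)·(-121/25) = 1089/100 ; √disc = 33/10
  v_R = (−(11/10) + 33/10) / (2·(1/2)) = 11/5 m/s
check:
braking lasts T_s = (11/5)/1 = 2.2000 s
robot in T_r: 2.2000·0.3000 = 0.6600 m
robot covers 2.2000·2.2000 − ½·1.0000·2.2000² = 2.4200 m while stopping
human closes 0.8000·2.5000 = 2.0000 m
C+Z_d+Z_r = 0.0600+0.0250+0.0400 = 0.1250 m
sum ≈ 0.6600+2.4200+2.0000+0.1250 ≈ 5.2050 m = S ✓

v_R_max = 11/5 m/s = 2.2000 m/s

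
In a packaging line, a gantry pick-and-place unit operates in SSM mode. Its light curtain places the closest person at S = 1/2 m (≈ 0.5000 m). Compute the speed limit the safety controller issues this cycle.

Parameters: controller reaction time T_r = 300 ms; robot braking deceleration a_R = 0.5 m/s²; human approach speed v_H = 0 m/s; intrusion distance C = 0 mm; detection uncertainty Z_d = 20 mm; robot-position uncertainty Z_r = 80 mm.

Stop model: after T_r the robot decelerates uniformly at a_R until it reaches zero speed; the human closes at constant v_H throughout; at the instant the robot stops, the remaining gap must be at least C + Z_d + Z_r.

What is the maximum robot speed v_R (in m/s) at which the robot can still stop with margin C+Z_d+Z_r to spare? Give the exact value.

quadratic (1)·v² + (3/10)·v + (-2/5) = 0
  disc = (3/10)² − 4·(1)·(-2/5) = 169/100 ; √disc = 13/10
  v_R = (−(3/10) + 13/10) / (2·(1)) = 1/2 m/s
check:
braking lasts T_s = (1/2)/(1/2) = 1.0000 s
robot covers v_R·T_r = 0.5000·0.3000 = 0.1500 m before braking
robot under decel: 0.5000²/(2·0.5000) = 0.2500 m
human closes 0.0000·1.3000 = 0.0000 m
margins: 0.0000+0.0200+0.0800 = 0.1000 m
sum ≈ 0.1500+0.2500+0.0000+0.1000 ≈ 0.5000 m = S ✓

v_R_max = 1/2 m/s = 0.5000 m/s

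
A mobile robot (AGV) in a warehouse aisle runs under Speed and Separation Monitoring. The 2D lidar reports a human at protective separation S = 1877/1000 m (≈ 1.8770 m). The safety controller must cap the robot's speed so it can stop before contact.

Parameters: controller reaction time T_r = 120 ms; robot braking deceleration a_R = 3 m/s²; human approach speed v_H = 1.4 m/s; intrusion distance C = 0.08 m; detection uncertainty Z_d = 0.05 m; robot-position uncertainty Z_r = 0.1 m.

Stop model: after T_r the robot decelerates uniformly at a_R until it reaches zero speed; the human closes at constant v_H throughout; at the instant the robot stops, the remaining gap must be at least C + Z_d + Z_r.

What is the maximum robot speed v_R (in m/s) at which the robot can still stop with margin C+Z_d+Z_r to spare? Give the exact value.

v_R_max = 17/10 m/s = 1.7000 m/s

collect terms ⇒ (1/6)·v_R² + (44/75)·v_R + (-1479/1000) = 0
  disc = (44/75)² − 4·(1/6)·(-1479/1000) = 29929/22500 ; √disc = 173/150
  v_R = (−(44/75) + 173/150) / (2·(1/6)) = 17/10 m/s
check:
T_s = v_R/a_R = (17/10)/3 = 0.5667 s
robot in T_r: 1.7000·0.1200 = 0.2040 m
braking distance = 1.7000²/(2·3.0000) = 0.4817 m
person approaches 1.4000·(0.1200+0.5667) = 0.9613 m
residual clearance needed = 0.0800+0.0500+0.1000 = 0.2300 m
sum ≈ 0.2040+0.4817+0.9613+0.2300 ≈ 1.8770 m = S ✓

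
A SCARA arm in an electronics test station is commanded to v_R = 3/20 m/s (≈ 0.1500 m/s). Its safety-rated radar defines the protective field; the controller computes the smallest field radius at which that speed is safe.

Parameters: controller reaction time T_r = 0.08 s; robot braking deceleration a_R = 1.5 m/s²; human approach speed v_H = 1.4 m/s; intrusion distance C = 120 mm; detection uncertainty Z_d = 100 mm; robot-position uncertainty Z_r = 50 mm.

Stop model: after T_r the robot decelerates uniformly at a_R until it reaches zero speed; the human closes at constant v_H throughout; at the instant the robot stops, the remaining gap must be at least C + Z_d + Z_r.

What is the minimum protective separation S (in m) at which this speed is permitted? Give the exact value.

T_s = v_R/a_R = (3/20)/(3/2) = 0.1000 s
reaction-phase robot travel = 0.1500·0.0800 = 0.0120 m
robot covers 0.1500·0.1000 − ½·1.5000·0.1000² = 0.0075 m while stopping
human closes 1.4000·0.1800 = 0.2520 m
residual clearance needed = 0.1200+0.1000+0.0500 = 0.2700 m
S_min ≈ 0.0120+0.0075+0.2520+0.2700  ⇒  S_min = 1083/2000 m

S_min = 1083/2000 m = 0.5415 m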